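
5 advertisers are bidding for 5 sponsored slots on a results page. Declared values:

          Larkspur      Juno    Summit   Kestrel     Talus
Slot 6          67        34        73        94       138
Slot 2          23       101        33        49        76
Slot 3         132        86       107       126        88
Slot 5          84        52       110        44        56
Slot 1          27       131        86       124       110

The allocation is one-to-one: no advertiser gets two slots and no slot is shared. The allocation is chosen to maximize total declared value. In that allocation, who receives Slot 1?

Optimal: Larkspur→Slot 3 ($132), Juno→Slot 2 ($101), Summit→Slot 5 ($110), Kestrel→Slot 1 ($124), Talus→Slot 6 ($138) — total 132+101+110+124+138 = $605.
Row-greedy (each advertiser in turn takes its best remaining slot) gives $543, worse by 62.
Swapping Summit↔Kestrel (Summit→Slot 1 $86, Kestrel→Slot 5 $44) loses 104.
Kestrel's own top slot is Slot 3 ($126), but forcing Kestrel→Slot 3 and reassigning the rest optimally gives only $535 — worse by 70.

Kestrel receives Slot 1.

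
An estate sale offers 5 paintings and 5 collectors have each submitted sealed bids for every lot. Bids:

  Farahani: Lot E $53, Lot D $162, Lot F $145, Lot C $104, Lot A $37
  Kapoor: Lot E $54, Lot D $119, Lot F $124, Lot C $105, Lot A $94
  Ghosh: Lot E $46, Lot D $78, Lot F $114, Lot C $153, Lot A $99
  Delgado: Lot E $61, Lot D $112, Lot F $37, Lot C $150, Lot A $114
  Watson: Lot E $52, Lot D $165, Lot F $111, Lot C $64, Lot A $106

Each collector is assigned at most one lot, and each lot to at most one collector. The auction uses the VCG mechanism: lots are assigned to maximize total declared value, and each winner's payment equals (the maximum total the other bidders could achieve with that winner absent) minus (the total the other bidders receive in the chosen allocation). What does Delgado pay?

Delgado pays $40.

Efficient allocation: Farahani→Lot F ($145), Kapoor→Lot E ($54), Ghosh→Lot C ($153), Delgado→Lot A ($114), Watson→Lot D ($165); total welfare W = $631.
Delgado receives Lot A at value $114, so the others get W − 114 = $517.
Without Delgado: best allocation of the remaining 4 bidders over all 5 lots is Farahani→Lot F ($145), Kapoor→Lot A ($94), Ghosh→Lot C ($153), Watson→Lot D ($165), total $557.
VCG payment = (others' best without Delgado) − (others' welfare with Delgado) = 557 − 517 = $40.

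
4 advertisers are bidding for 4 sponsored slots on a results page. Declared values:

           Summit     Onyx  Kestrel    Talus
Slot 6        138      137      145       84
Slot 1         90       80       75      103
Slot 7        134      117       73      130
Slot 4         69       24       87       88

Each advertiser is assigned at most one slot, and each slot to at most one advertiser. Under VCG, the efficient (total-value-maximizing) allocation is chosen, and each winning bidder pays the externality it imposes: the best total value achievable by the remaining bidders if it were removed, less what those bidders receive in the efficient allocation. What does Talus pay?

Efficient allocation: Summit→Slot 7 ($134), Onyx→Slot 6 ($137), Kestrel→Slot 4 ($87), Talus→Slot 1 ($103); total welfare W = $461.
Talus receives Slot 1 at value $103, so the others get W − 103 = $358.
Without Talus: best allocation of the remaining 3 bidders over all 4 slots is Summit→Slot 7 ($134), Onyx→Slot 1 ($80), Kestrel→Slot 6 ($145), total $359.
VCG payment = (others' best without Talus) − (others' welfare with Talus) = 359 − 358 = $1.

Talus pays $1.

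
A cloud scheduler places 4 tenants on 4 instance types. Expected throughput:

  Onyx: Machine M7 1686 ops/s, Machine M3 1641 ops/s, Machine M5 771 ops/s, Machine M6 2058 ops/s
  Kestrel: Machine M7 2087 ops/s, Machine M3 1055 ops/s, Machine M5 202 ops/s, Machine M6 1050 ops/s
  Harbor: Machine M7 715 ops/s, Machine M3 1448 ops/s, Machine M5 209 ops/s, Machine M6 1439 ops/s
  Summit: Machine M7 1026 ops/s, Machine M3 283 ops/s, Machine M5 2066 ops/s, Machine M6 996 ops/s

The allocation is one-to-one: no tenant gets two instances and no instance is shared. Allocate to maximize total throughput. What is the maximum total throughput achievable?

Optimal: Onyx→Machine M6 (2058 ops/s), Kestrel→Machine M7 (2087 ops/s), Harbor→Machine M3 (1448 ops/s), Summit→Machine M5 (2066 ops/s) — total 2058+2087+1448+2066 = 7659 ops/s.
Column-greedy (each instance in turn goes to its best remaining tenant) gives 7233 ops/s, worse by 426.
No other one-to-one assignment exceeds 7659 ops/s.

Maximum total: 7659 ops/s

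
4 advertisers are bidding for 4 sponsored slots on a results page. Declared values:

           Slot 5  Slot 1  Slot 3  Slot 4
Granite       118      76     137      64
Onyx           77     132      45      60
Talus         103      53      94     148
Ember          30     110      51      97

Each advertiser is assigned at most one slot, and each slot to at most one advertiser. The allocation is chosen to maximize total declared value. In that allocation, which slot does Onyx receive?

Optimal: Granite→Slot 3 ($137), Onyx→Slot 5 ($77), Talus→Slot 4 ($148), Ember→Slot 1 ($110) — total 137+77+148+110 = $472.
Next-best assignment: Granite→Slot 3, Onyx→Slot 1, Talus→Slot 5, Ember→Slot 4 = $469.
Onyx's own top slot is Slot 1 ($132), but forcing Onyx→Slot 1 and reassigning the rest optimally gives only $469 — worse by 3.

Onyx receives Slot 5.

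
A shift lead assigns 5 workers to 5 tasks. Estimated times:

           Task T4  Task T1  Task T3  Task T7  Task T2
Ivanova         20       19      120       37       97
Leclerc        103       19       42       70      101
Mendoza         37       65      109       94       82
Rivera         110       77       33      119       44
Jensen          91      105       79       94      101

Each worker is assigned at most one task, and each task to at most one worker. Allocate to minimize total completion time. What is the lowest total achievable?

Min total: 216 min

Optimal: Ivanova→Task T7 (37 min), Leclerc→Task T1 (19 min), Mendoza→Task T4 (37 min), Rivera→Task T2 (44 min), Jensen→Task T3 (79 min) — total 37+19+37+44+79 = 216 min.
Row-greedy (each worker in turn takes its cheapest remaining task) gives 236 min, worse by 20.
Next-best assignment: Ivanova→Task T7, Leclerc→Task T1, Mendoza→Task T4, Rivera→Task T3, Jensen→Task T2 = 227 min.
Swapping Ivanova↔Mendoza (Ivanova→Task T4 20 min, Mendoza→Task T7 94 min) adds 40.
Every other assignment is strictly worse.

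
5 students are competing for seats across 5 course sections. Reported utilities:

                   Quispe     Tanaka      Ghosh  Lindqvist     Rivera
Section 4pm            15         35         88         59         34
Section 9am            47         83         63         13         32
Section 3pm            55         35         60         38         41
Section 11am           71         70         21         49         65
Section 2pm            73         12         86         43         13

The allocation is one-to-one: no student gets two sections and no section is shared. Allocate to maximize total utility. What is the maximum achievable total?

Max total: 348 points

Optimal: Quispe→Section 3pm (55 points), Tanaka→Section 9am (83 points), Ghosh→Section 2pm (86 points), Lindqvist→Section 4pm (59 points), Rivera→Section 11am (65 points) — total 55+83+86+59+65 = 348 points.
Next-best assignment: Quispe→Section 2pm, Tanaka→Section 9am, Ghosh→Section 4pm, Lindqvist→Section 3pm, Rivera→Section 11am = 347 points.
Swapping Quispe↔Rivera (Quispe→Section 11am 71 points, Rivera→Section 3pm 41 points) loses 8.
Checked against all permutations: 348 points is optimal.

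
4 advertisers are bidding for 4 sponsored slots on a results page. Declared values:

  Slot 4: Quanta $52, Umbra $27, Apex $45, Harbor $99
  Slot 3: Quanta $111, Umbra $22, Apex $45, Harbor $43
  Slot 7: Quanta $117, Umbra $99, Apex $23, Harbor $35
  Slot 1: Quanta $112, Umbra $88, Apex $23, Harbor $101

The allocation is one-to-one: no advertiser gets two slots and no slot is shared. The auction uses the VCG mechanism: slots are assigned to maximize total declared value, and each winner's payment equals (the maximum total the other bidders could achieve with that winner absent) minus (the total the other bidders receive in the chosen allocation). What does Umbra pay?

Efficient allocation: Quanta→Slot 3 ($111), Umbra→Slot 7 ($99), Apex→Slot 4 ($45), Harbor→Slot 1 ($101); total welfare W = $356.
Umbra receives Slot 7 at value $99, so the others get W − 99 = $257.
Without Umbra: best allocation of the remaining 3 bidders over all 4 slots is Quanta→Slot 7 ($117), Apex→Slot 4 ($45), Harbor→Slot 1 ($101), total $263.
VCG payment = (others' best without Umbra) − (others' welfare with Umbra) = 263 − 257 = $6.

Umbra pays $6.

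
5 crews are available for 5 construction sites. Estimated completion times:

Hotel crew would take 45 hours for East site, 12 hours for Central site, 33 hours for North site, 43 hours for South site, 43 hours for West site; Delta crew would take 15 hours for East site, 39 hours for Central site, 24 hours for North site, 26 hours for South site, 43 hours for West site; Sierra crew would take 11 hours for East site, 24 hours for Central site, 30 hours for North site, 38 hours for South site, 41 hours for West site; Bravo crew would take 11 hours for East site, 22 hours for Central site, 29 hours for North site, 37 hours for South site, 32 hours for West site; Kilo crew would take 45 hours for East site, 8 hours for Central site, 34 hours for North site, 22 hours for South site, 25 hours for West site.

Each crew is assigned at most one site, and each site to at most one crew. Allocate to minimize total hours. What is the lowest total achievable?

Treat this as an assignment problem: match each crew to one site.
Optimal: Hotel crew→Central site (12 hours), Delta crew→North site (24 hours), Sierra crew→East site (11 hours), Bravo crew→West site (32 hours), Kilo crew→South site (22 hours) — total 12+24+11+32+22 = 101 hours.
Row-greedy (each crew in turn takes its cheapest remaining site) gives 111 hours, worse by 10.

Minimum total: 101 hours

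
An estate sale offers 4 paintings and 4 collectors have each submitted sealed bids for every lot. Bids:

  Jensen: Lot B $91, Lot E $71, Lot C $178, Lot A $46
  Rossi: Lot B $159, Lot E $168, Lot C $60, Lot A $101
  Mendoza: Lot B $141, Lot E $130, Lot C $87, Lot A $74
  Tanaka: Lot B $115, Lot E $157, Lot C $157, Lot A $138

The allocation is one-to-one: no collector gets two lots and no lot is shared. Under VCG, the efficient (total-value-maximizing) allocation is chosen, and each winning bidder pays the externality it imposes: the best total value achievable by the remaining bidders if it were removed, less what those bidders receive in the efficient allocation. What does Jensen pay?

Efficient allocation: Jensen→Lot C ($178), Rossi→Lot E ($168), Mendoza→Lot B ($141), Tanaka→Lot A ($138); total welfare W = $625.
Jensen receives Lot C at value $178, so the others get W − 178 = $447.
Without Jensen: best allocation of the remaining 3 bidders over all 4 lots is Rossi→Lot E ($168), Mendoza→Lot B ($141), Tanaka→Lot C ($157), total $466.
VCG payment = (others' best without Jensen) − (others' welfare with Jensen) = 466 − 447 = $19.

Jensen pays $19.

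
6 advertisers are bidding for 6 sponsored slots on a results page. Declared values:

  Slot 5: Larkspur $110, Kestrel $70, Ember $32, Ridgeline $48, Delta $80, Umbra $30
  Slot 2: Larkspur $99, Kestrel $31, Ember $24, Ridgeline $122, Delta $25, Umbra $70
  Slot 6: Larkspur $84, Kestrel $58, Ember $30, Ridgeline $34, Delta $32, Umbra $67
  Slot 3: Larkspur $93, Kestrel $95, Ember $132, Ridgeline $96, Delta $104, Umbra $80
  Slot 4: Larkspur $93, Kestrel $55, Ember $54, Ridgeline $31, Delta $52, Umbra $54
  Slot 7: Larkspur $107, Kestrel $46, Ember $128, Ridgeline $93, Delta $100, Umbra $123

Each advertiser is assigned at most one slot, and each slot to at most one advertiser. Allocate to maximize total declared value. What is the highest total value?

Treat this as an assignment problem: match each advertiser to one slot.
Optimal: Larkspur→Slot 4 ($93), Kestrel→Slot 6 ($58), Ember→Slot 3 ($132), Ridgeline→Slot 2 ($122), Delta→Slot 5 ($80), Umbra→Slot 7 ($123) — total 93+58+132+122+80+123 = $608.
Row-greedy (each advertiser in turn takes its best remaining slot) gives $574, worse by 34.
Next-best assignment: Larkspur→Slot 5, Kestrel→Slot 6, Ember→Slot 3, Ridgeline→Slot 2, Delta→Slot 4, Umbra→Slot 7 = $597.

Max total: $608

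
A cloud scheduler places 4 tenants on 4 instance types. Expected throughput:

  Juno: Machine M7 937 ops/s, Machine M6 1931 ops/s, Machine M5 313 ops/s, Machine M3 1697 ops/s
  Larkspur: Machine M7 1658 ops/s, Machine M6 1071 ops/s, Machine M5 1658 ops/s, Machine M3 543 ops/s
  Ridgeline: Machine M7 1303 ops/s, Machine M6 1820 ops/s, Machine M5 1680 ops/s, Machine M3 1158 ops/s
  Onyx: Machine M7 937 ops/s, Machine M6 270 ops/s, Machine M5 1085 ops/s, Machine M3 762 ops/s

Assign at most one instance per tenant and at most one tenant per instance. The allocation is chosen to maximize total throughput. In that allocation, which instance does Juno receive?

Juno receives Machine M3.

Optimal: Juno→Machine M3 (1697 ops/s), Larkspur→Machine M7 (1658 ops/s), Ridgeline→Machine M6 (1820 ops/s), Onyx→Machine M5 (1085 ops/s) — total 1697+1658+1820+1085 = 6260 ops/s.
Column-greedy (each instance in turn goes to its best remaining tenant) gives 6031 ops/s, worse by 229.
Next-best assignment: Juno→Machine M3, Larkspur→Machine M5, Ridgeline→Machine M6, Onyx→Machine M7 = 6112 ops/s.
Juno's own top instance is Machine M6 (1931 ops/s), but forcing Juno→Machine M6 and reassigning the rest optimally gives only 6031 ops/s — worse by 229.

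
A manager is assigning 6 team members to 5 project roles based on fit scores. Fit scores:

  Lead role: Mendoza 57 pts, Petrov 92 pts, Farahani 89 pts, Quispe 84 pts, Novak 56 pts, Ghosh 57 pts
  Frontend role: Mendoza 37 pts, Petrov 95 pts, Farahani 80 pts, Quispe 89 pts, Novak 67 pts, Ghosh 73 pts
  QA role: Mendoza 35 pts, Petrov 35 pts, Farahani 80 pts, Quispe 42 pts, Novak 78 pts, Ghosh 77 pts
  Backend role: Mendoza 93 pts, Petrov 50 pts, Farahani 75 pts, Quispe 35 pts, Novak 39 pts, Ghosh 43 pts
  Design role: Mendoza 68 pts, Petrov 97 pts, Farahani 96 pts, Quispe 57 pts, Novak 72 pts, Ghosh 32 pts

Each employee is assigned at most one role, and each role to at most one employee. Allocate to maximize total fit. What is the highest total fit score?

Optimal: Petrov→Lead role (92 pts), Quispe→Frontend role (89 pts), Novak→QA role (78 pts), Mendoza→Backend role (93 pts), Farahani→Design role (96 pts) — total 92+89+78+93+96 = 448 pts.
Max-entry greedy (repeatedly take the single best remaining cell) gives 446 pts, worse by 2.
Swapping Novak↔Farahani (Novak→Design role 72 pts, Farahani→QA role 80 pts) loses 22.

Maximum total: 448 pts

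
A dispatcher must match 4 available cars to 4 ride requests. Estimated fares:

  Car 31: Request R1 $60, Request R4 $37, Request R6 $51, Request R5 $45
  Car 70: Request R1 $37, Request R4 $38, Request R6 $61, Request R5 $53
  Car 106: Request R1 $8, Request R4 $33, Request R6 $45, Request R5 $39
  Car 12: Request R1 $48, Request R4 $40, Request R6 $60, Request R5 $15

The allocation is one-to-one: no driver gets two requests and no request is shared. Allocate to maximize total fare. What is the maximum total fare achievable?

Optimal: Car 31→Request R1 ($60), Car 70→Request R5 ($53), Car 106→Request R4 ($33), Car 12→Request R6 ($60) — total 60+53+33+60 = $206.
Row-greedy (each driver in turn takes its best remaining request) gives $200, worse by 6.
No other one-to-one assignment exceeds $206.

Max total: $206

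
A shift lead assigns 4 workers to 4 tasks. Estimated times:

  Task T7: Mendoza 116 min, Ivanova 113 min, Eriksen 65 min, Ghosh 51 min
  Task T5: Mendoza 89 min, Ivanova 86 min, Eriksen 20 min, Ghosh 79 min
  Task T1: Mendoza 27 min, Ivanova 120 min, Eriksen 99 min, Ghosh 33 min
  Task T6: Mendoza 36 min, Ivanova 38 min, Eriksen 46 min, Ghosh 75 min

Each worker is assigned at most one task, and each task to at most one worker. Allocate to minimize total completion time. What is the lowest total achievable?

Min total: 136 min

Optimal: Mendoza→Task T1 (27 min), Ivanova→Task T6 (38 min), Eriksen→Task T5 (20 min), Ghosh→Task T7 (51 min) — total 27+38+20+51 = 136 min.
No other one-to-one assignment undercuts 136 min.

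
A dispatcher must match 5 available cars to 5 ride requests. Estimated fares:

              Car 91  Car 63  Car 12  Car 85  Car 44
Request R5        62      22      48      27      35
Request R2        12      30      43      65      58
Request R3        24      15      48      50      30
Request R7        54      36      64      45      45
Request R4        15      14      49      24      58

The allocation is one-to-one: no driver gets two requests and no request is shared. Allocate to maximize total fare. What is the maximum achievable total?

Maximum total: $269

Optimal: Car 91→Request R5 ($62), Car 63→Request R7 ($36), Car 12→Request R3 ($48), Car 85→Request R2 ($65), Car 44→Request R4 ($58) — total 62+36+48+65+58 = $269.
Column-greedy (each request in turn goes to its best remaining driver) gives $234, worse by 35.
Next-best assignment: Car 91→Request R5, Car 63→Request R2, Car 12→Request R7, Car 85→Request R3, Car 44→Request R4 = $264.
No other one-to-one assignment exceeds $269.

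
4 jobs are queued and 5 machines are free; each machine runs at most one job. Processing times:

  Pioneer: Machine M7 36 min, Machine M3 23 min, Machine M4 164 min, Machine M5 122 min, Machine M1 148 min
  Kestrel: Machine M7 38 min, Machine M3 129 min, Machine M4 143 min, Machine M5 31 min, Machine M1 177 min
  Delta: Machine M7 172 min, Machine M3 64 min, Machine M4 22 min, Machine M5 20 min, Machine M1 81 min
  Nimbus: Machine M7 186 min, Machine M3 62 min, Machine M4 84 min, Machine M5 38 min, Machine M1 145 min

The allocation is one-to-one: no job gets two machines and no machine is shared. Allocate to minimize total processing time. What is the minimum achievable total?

Minimum total: 121 min

Optimal: Pioneer→Machine M3 (23 min), Kestrel→Machine M7 (38 min), Delta→Machine M4 (22 min), Nimbus→Machine M5 (38 min) — total 23+38+22+38 = 121 min.
Column-greedy (each machine in turn goes to its cheapest remaining job) gives 151 min, worse by 30.
Every other assignment is strictly worse.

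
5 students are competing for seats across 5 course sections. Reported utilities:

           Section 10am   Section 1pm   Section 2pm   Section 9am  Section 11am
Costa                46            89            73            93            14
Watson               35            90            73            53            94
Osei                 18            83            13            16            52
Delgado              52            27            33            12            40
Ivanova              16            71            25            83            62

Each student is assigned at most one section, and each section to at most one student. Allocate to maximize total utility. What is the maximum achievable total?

Maximum total: 385 points

This is a one-to-one assignment (maximum-weight bipartite matching).
Optimal: Costa→Section 2pm (73 points), Watson→Section 11am (94 points), Osei→Section 1pm (83 points), Delgado→Section 10am (52 points), Ivanova→Section 9am (83 points) — total 73+94+83+52+83 = 385 points.
Column-greedy (each section in turn goes to its best remaining student) gives 350 points, worse by 35.
Swapping Costa↔Osei (Costa→Section 1pm 89 points, Osei→Section 2pm 13 points) loses 54.
No other one-to-one assignment exceeds 385 points.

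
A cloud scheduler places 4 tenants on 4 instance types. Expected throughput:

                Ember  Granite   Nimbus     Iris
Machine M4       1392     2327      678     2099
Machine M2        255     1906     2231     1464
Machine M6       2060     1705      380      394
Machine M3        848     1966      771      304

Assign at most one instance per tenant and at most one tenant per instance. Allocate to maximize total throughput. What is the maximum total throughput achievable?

This is a one-to-one assignment (maximum-weight bipartite matching).
Optimal: Ember→Machine M6 (2060 ops/s), Granite→Machine M3 (1966 ops/s), Nimbus→Machine M2 (2231 ops/s), Iris→Machine M4 (2099 ops/s) — total 2060+1966+2231+2099 = 8356 ops/s.
Row-greedy (each tenant in turn takes its best remaining instance) gives 6922 ops/s, worse by 1434.

Maximum total: 8356 ops/s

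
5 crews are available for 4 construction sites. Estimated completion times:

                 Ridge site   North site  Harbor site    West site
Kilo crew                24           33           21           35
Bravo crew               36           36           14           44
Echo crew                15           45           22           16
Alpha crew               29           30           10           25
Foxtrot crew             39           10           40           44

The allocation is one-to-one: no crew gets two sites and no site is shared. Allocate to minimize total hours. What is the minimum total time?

Minimum total: 60 hours

This is a one-to-one assignment (minimum-cost bipartite matching).
Optimal: Kilo crew→Ridge site (24 hours), Foxtrot crew→North site (10 hours), Alpha crew→Harbor site (10 hours), Echo crew→West site (16 hours) — total 24+10+10+16 = 60 hours.
Column-greedy (each site in turn goes to its cheapest remaining crew) gives 70 hours, worse by 10.
Every other assignment is strictly worse.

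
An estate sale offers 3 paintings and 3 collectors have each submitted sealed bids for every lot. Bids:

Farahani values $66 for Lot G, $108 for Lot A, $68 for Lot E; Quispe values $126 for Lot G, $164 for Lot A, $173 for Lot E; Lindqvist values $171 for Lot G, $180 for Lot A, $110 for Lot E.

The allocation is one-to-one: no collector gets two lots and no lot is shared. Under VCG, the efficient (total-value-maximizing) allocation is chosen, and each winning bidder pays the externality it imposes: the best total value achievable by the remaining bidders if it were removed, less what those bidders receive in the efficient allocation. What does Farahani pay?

Farahani pays $9.

Efficient allocation: Farahani→Lot A ($108), Quispe→Lot E ($173), Lindqvist→Lot G ($171); total welfare W = $452.
Farahani receives Lot A at value $108, so the others get W − 108 = $344.
Without Farahani: best allocation of the remaining 2 bidders over all 3 lots is Quispe→Lot E ($173), Lindqvist→Lot A ($180), total $353.
VCG payment = (others' best without Farahani) − (others' welfare with Farahani) = 353 − 344 = $9.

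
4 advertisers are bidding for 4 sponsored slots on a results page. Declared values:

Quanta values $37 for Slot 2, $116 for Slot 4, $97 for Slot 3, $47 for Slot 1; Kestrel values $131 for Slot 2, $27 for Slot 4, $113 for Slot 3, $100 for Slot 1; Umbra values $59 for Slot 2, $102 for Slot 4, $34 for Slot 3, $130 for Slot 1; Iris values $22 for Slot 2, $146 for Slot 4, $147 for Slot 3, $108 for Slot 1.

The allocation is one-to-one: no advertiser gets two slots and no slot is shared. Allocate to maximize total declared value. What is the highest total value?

Max total: $524

This is the linear assignment problem.
Optimal: Quanta→Slot 4 ($116), Kestrel→Slot 2 ($131), Umbra→Slot 1 ($130), Iris→Slot 3 ($147) — total 116+131+130+147 = $524.
Next-best assignment: Quanta→Slot 3, Kestrel→Slot 2, Umbra→Slot 1, Iris→Slot 4 = $504.
Swapping Kestrel↔Quanta (Kestrel→Slot 4 $27, Quanta→Slot 2 $37) loses 183.
Checked against all permutations: $524 is optimal.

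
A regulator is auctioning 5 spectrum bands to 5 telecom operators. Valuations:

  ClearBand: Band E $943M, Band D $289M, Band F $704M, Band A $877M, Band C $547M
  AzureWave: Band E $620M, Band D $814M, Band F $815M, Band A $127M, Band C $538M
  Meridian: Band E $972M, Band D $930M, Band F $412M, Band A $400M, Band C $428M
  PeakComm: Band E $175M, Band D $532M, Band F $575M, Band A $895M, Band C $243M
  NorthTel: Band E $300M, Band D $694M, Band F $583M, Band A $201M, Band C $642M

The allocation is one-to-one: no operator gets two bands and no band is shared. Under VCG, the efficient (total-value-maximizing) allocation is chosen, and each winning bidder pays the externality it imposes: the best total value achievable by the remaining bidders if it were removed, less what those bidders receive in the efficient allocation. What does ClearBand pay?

ClearBand pays $94M.

Efficient allocation: ClearBand→Band E ($943M), AzureWave→Band F ($815M), Meridian→Band D ($930M), PeakComm→Band A ($895M), NorthTel→Band C ($642M); total welfare W = $4225M.
ClearBand receives Band E at value $943M, so the others get W − 943 = $3282M.
Without ClearBand: best allocation of the remaining 4 bidders over all 5 bands is AzureWave→Band F ($815M), Meridian→Band E ($972M), PeakComm→Band A ($895M), NorthTel→Band D ($694M), total $3376M.
VCG payment = (others' best without ClearBand) − (others' welfare with ClearBand) = 3376 − 3282 = $94M.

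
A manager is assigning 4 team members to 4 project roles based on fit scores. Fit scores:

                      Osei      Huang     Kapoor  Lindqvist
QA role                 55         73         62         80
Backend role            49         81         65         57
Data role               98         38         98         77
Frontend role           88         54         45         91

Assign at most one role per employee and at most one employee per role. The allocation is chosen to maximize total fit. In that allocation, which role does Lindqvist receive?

Optimal: Osei→Frontend role (88 pts), Huang→Backend role (81 pts), Kapoor→Data role (98 pts), Lindqvist→QA role (80 pts) — total 88+81+98+80 = 347 pts.
Column-greedy (each role in turn goes to its best remaining employee) gives 304 pts, worse by 43.
Next-best assignment: Osei→Data role, Huang→Backend role, Kapoor→QA role, Lindqvist→Frontend role = 332 pts.
Lindqvist's own top role is Frontend role (91 pts), but forcing Lindqvist→Frontend role and reassigning the rest optimally gives only 332 pts — worse by 15.

Lindqvist receives QA role.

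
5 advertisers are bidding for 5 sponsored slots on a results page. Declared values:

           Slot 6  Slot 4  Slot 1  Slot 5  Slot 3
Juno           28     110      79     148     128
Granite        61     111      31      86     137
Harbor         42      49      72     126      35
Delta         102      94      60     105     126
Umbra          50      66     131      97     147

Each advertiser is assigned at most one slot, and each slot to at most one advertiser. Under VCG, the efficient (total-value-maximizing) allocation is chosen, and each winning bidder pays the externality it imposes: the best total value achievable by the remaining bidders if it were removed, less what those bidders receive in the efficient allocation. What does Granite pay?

Granite pays $24.

Efficient allocation: Juno→Slot 4 ($110), Granite→Slot 3 ($137), Harbor→Slot 5 ($126), Delta→Slot 6 ($102), Umbra→Slot 1 ($131); total welfare W = $606.
Granite receives Slot 3 at value $137, so the others get W − 137 = $469.
Without Granite: best allocation of the remaining 4 bidders over all 5 slots is Juno→Slot 4 ($110), Harbor→Slot 5 ($126), Delta→Slot 3 ($126), Umbra→Slot 1 ($131), total $493.
VCG payment = (others' best without Granite) − (others' welfare with Granite) = 493 − 469 = $24.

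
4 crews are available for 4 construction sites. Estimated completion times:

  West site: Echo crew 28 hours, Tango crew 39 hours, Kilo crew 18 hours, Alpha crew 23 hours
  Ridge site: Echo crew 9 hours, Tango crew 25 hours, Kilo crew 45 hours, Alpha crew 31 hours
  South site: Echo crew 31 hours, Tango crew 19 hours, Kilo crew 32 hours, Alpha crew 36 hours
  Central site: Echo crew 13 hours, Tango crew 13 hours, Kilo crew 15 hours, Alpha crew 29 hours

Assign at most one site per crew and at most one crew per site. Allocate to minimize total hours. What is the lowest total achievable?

This is the linear assignment problem.
Optimal: Echo crew→Ridge site (9 hours), Tango crew→South site (19 hours), Kilo crew→Central site (15 hours), Alpha crew→West site (23 hours) — total 9+19+15+23 = 66 hours.
Column-greedy (each site in turn goes to its cheapest remaining crew) gives 75 hours, worse by 9.
Next-best assignment: Echo crew→Ridge site, Tango crew→South site, Kilo crew→West site, Alpha crew→Central site = 75 hours.
Swapping Alpha crew↔Tango crew (Alpha crew→South site 36 hours, Tango crew→West site 39 hours) adds 33.
Checked against all permutations: 66 hours is optimal.

Min total: 66 hours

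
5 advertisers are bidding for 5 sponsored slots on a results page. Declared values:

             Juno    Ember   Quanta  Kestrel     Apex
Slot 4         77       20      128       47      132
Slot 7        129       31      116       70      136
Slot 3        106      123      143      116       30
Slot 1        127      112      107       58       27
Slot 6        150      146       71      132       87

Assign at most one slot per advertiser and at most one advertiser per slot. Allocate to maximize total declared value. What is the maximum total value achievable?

Optimal: Juno→Slot 1 ($127), Ember→Slot 6 ($146), Quanta→Slot 4 ($128), Kestrel→Slot 3 ($116), Apex→Slot 7 ($136) — total 127+146+128+116+136 = $653.

Maximum total: $653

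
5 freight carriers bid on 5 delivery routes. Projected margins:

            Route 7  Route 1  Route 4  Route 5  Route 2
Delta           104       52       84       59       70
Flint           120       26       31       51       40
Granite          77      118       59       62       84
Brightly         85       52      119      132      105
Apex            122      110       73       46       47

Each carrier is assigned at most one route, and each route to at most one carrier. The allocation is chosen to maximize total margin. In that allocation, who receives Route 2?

Granite receives Route 2.

This is the linear assignment problem.
Optimal: Delta→Route 4 ($84k), Flint→Route 7 ($120k), Granite→Route 2 ($84k), Brightly→Route 5 ($132k), Apex→Route 1 ($110k) — total 84+120+84+132+110 = $530k.
Row-greedy (each carrier in turn takes its best remaining route) gives $439k, worse by 91.
Next-best assignment: Delta→Route 2, Flint→Route 7, Granite→Route 1, Brightly→Route 5, Apex→Route 4 = $513k.
Granite's own top route is Route 1 ($118k), but forcing Granite→Route 1 and reassigning the rest optimally gives only $513k — worse by 17.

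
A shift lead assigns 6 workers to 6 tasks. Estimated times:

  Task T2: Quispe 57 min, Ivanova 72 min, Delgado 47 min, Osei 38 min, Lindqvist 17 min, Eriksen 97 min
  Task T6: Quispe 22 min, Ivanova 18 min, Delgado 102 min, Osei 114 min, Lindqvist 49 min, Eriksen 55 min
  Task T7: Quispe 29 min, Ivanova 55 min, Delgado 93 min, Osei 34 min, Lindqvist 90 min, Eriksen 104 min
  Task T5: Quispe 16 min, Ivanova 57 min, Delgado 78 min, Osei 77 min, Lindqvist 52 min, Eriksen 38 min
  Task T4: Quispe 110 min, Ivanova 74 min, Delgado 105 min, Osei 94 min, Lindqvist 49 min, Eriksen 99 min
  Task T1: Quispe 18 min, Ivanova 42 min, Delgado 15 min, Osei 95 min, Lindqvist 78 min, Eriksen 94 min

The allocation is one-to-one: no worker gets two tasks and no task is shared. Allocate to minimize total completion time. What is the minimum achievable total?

Optimal: Quispe→Task T7 (29 min), Ivanova→Task T6 (18 min), Delgado→Task T1 (15 min), Osei→Task T2 (38 min), Lindqvist→Task T4 (49 min), Eriksen→Task T5 (38 min) — total 29+18+15+38+49+38 = 187 min.
Column-greedy (each task in turn goes to its cheapest remaining worker) gives 211 min, worse by 24.
Next-best assignment: Quispe→Task T5, Ivanova→Task T6, Delgado→Task T1, Osei→Task T7, Lindqvist→Task T2, Eriksen→Task T4 = 199 min.
Every other assignment is strictly worse.

Minimum total: 187 min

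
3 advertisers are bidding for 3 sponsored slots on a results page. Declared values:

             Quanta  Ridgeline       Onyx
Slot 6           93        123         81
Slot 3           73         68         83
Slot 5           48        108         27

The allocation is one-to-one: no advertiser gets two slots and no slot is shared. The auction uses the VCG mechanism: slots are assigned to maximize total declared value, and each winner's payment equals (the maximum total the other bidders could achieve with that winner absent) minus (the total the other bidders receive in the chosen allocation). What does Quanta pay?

Quanta pays $15.

Efficient allocation: Quanta→Slot 6 ($93), Ridgeline→Slot 5 ($108), Onyx→Slot 3 ($83); total welfare W = $284.
Quanta receives Slot 6 at value $93, so the others get W − 93 = $191.
Without Quanta: best allocation of the remaining 2 bidders over all 3 slots is Ridgeline→Slot 6 ($123), Onyx→Slot 3 ($83), total $206.
VCG payment = (others' best without Quanta) − (others' welfare with Quanta) = 206 − 191 = $15.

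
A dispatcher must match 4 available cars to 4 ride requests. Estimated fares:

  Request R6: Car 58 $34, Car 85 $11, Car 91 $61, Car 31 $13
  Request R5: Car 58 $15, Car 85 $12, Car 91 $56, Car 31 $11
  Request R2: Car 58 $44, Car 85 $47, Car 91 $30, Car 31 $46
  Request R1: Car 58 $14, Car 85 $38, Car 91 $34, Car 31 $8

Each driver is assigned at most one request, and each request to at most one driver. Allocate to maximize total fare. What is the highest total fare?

Max total: $174

This is a one-to-one assignment (maximum-weight bipartite matching).
Optimal: Car 58→Request R6 ($34), Car 85→Request R1 ($38), Car 91→Request R5 ($56), Car 31→Request R2 ($46) — total 34+38+56+46 = $174.
Column-greedy (each request in turn goes to its best remaining driver) gives $131, worse by 43.
Next-best assignment: Car 58→Request R5, Car 85→Request R1, Car 91→Request R6, Car 31→Request R2 = $160.
Swapping Car 91↔Car 58 (Car 91→Request R6 $61, Car 58→Request R5 $15) loses 14.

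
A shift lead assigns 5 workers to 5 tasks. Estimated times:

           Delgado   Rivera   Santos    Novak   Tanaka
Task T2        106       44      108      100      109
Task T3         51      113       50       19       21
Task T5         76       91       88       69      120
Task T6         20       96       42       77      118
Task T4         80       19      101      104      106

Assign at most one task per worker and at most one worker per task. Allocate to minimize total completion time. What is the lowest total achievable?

Optimal: Delgado→Task T6 (20 min), Rivera→Task T4 (19 min), Santos→Task T2 (108 min), Novak→Task T5 (69 min), Tanaka→Task T3 (21 min) — total 20+19+108+69+21 = 237 min.
Column-greedy (each task in turn goes to its cheapest remaining worker) gives 287 min, worse by 50.
Next-best assignment: Delgado→Task T6, Rivera→Task T4, Santos→Task T5, Novak→Task T2, Tanaka→Task T3 = 248 min.
No other one-to-one assignment undercuts 237 min.

Minimum total: 237 min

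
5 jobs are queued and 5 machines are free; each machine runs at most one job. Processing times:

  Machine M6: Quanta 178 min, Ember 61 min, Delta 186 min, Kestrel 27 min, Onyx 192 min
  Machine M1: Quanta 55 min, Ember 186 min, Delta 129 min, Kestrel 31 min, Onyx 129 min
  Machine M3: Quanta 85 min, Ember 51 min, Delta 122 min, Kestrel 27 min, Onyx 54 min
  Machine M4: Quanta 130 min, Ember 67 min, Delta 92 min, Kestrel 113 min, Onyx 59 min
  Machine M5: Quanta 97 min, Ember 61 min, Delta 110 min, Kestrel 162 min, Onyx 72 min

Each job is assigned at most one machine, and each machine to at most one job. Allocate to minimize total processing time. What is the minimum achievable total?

Min total: 289 min

Treat this as an assignment problem: match each job to one machine.
Optimal: Quanta→Machine M1 (55 min), Ember→Machine M5 (61 min), Delta→Machine M4 (92 min), Kestrel→Machine M6 (27 min), Onyx→Machine M3 (54 min) — total 55+61+92+27+54 = 289 min.
Min-entry greedy (repeatedly take the single cheapest remaining cell) gives 302 min, worse by 13.
Next-best assignment: Quanta→Machine M1, Ember→Machine M3, Delta→Machine M4, Kestrel→Machine M6, Onyx→Machine M5 = 297 min.
No other one-to-one assignment undercuts 289 min.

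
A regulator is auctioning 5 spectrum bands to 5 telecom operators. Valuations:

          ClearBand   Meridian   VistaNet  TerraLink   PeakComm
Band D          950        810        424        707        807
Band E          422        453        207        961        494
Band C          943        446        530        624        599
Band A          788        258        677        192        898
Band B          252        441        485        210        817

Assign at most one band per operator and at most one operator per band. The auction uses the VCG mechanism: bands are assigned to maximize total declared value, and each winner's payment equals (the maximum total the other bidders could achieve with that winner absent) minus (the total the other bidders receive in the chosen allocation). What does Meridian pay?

Efficient allocation: ClearBand→Band C ($943M), Meridian→Band D ($810M), VistaNet→Band A ($677M), TerraLink→Band E ($961M), PeakComm→Band B ($817M); total welfare W = $4208M.
Meridian receives Band D at value $810M, so the others get W − 810 = $3398M.
Without Meridian: best allocation of the remaining 4 bidders over all 5 bands is ClearBand→Band D ($950M), VistaNet→Band A ($677M), TerraLink→Band E ($961M), PeakComm→Band B ($817M), total $3405M.
VCG payment = (others' best without Meridian) − (others' welfare with Meridian) = 3405 − 3398 = $7M.

Meridian pays $7M.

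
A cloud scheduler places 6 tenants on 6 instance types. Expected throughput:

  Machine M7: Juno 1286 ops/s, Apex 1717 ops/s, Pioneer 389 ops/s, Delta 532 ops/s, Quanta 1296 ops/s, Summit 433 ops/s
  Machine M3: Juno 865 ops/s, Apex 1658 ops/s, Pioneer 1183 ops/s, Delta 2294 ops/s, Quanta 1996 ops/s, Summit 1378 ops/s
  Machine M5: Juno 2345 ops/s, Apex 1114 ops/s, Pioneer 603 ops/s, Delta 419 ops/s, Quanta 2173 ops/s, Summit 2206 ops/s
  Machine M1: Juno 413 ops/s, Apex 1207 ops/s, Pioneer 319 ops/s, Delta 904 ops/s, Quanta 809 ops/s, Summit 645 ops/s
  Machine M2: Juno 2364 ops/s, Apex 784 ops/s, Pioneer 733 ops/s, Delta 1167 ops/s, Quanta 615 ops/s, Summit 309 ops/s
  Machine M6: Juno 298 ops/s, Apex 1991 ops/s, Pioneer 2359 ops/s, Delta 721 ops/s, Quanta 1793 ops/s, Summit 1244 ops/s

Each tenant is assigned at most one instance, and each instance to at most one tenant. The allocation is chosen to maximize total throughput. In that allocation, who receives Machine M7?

Apex receives Machine M7.

This is a one-to-one assignment (maximum-weight bipartite matching).
Optimal: Juno→Machine M2 (2364 ops/s), Apex→Machine M7 (1717 ops/s), Pioneer→Machine M6 (2359 ops/s), Delta→Machine M3 (2294 ops/s), Quanta→Machine M1 (809 ops/s), Summit→Machine M5 (2206 ops/s) — total 2364+1717+2359+2294+809+2206 = 11749 ops/s.
Swapping Summit↔Juno (Summit→Machine M2 309 ops/s, Juno→Machine M5 2345 ops/s) loses 1916.
No other one-to-one assignment exceeds 11749 ops/s.
Apex's own top instance is Machine M6 (1991 ops/s), but forcing Apex→Machine M6 and reassigning the rest optimally gives only 10470 ops/s — worse by 1279.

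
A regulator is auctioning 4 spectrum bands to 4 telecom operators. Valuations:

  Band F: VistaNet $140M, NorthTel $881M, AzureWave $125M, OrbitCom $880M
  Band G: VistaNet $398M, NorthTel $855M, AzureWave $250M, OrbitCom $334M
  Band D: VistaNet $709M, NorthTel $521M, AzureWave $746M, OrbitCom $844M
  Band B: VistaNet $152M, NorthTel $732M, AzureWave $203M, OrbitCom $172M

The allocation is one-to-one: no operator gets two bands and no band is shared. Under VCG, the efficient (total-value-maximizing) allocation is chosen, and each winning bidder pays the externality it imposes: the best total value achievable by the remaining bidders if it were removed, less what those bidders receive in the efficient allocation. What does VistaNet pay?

Efficient allocation: VistaNet→Band G ($398M), NorthTel→Band B ($732M), AzureWave→Band D ($746M), OrbitCom→Band F ($880M); total welfare W = $2756M.
VistaNet receives Band G at value $398M, so the others get W − 398 = $2358M.
Without VistaNet: best allocation of the remaining 3 bidders over all 4 bands is NorthTel→Band G ($855M), AzureWave→Band D ($746M), OrbitCom→Band F ($880M), total $2481M.
VCG payment = (others' best without VistaNet) − (others' welfare with VistaNet) = 2481 − 2358 = $123M.

VistaNet pays $123M.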